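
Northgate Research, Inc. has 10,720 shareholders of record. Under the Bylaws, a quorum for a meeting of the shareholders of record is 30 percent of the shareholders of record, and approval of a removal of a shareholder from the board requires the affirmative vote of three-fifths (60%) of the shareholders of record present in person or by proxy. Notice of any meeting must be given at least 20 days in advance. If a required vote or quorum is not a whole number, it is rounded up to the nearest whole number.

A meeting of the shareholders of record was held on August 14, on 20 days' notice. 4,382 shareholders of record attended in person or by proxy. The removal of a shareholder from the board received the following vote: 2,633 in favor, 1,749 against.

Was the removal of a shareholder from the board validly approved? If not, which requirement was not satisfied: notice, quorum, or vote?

Notice: 20 days given; 20 required. Satisfied.
Quorum: 30% of 10,720 = 3,216; 4,382 present. Satisfied.
Vote: requires three-fifths of those present (4,382); 3/5 of 4382 = 2629.20, rounded up to 2630, so 2,630 needed; 2,633 in favor. Satisfied.

Valid — all requirements satisfied.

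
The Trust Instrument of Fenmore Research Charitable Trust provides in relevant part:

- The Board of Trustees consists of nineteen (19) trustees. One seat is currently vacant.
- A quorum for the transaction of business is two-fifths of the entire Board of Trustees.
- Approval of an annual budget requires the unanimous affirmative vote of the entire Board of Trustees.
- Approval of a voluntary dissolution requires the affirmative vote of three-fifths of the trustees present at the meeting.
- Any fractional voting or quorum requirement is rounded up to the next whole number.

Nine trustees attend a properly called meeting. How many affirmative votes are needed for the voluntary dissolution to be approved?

The voluntary dissolution requires three-fifths of the trustees present (9).
3/5 of 9 = 5.40, rounded up to 6.

6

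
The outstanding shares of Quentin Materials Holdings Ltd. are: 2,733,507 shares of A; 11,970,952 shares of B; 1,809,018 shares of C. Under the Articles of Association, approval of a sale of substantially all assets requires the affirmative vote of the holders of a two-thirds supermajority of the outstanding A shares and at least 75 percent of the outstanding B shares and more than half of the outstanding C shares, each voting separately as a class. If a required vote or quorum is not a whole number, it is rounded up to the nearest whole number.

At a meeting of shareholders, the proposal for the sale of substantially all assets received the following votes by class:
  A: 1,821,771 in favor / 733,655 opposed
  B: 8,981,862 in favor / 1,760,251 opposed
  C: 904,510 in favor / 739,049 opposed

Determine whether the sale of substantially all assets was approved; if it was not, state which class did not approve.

Not approved — the A shares did not give the required vote.

A: 2/3 of 2733507 = 1822338; 1,822,338 required, 1,821,771 in favor — not approved.
B: 3/4 of 11970952 = 8978214; 8,978,214 required, 8,981,862 in favor — approved.
C: a majority of 1809018 is 904510; 904,510 required, 904,510 in favor — approved.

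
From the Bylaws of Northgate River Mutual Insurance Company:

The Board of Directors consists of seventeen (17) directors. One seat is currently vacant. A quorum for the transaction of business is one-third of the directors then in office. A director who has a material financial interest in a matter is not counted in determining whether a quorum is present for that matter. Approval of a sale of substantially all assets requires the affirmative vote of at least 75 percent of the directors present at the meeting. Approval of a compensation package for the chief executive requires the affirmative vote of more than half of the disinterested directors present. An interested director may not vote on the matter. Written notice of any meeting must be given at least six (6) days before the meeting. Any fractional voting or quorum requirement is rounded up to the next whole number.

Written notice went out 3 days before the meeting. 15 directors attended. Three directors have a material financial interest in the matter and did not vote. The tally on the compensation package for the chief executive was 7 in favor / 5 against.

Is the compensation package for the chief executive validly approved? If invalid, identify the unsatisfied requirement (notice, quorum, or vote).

Notice: 3 days given; 6 required (3 < 6). Not satisfied.
Quorum: 15 present, but the 3 interested directors do not count, leaving 12. Quorum is 6. Satisfied.
Vote: the compensation package for the chief executive requires a majority of the disinterested directors present (15 − 3 = 12). A majority of 12 is 7, so 7 affirmative votes are needed; 7 voted in favor. Satisfied.

Invalid — notice requirement not satisfied.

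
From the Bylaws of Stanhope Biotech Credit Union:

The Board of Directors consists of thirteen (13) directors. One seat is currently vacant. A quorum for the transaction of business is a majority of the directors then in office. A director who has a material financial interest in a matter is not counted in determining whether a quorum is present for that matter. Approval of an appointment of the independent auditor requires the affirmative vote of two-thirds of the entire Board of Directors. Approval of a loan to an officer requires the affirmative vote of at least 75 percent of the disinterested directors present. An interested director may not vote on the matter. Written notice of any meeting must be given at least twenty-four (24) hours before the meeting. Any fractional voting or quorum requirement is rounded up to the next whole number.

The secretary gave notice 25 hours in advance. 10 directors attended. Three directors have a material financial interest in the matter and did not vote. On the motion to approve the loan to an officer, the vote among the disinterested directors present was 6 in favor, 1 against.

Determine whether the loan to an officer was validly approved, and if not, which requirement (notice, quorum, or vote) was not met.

Notice: 25 hours given; 24 required (25 ≥ 24). Satisfied.
Quorum: 10 present, but the 3 interested directors do not count, leaving 7. Quorum is 7. Satisfied.
Vote: the loan to an officer requires three-fourths of the disinterested directors present (10 − 3 = 7). 3/4 of 7 = 5.25, rounded up to 6, so 6 affirmative votes are needed; 6 voted in favor. Satisfied.

Valid — all requirements satisfied.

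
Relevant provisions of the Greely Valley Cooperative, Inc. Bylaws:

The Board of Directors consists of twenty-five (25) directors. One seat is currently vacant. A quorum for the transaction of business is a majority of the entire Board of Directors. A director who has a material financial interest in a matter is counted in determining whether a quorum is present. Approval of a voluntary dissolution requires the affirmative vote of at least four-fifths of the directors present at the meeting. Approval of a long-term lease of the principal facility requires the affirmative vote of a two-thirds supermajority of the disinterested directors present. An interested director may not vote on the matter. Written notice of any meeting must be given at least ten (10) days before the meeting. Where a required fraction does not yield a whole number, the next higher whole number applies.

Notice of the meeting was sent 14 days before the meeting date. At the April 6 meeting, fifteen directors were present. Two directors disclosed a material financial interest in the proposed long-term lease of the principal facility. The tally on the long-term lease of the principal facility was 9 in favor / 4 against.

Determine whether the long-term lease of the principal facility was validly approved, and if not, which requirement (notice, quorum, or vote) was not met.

Notice: 14 days given; 10 required (14 ≥ 10). Satisfied.
Quorum: 15 present (interested directors count toward quorum); quorum is 13. Satisfied.
Vote: the long-term lease of the principal facility requires two-thirds of the disinterested directors present (15 − 2 = 13). 2/3 of 13 = 8.67, rounded up to 9, so 9 affirmative votes are needed; 9 voted in favor. Satisfied.

Valid — all requirements satisfied.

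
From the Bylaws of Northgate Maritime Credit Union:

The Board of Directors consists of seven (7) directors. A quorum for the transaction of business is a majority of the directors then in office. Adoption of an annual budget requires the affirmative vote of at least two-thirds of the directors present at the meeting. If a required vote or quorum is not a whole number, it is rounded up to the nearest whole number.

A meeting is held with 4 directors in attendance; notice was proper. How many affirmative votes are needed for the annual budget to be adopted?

The annual budget requires two-thirds of the directors present (4).
2/3 of 4 = 2.67, rounded up to 3.

3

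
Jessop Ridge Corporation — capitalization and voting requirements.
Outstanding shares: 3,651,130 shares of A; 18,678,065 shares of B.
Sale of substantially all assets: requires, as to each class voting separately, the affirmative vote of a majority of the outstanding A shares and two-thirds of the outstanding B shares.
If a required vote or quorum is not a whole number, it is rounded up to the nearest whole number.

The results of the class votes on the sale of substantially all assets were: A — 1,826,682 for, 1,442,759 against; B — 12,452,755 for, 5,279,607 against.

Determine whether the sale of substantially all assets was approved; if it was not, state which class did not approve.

A: a majority of 3651130 is 1825566; 1,825,566 required, 1,826,682 in favor — approved.
B: 2/3 of 18678065 = 12452043.33, rounded up to 12452044; 12,452,044 required, 12,452,755 in favor — approved.

Approved — every class gave the required vote.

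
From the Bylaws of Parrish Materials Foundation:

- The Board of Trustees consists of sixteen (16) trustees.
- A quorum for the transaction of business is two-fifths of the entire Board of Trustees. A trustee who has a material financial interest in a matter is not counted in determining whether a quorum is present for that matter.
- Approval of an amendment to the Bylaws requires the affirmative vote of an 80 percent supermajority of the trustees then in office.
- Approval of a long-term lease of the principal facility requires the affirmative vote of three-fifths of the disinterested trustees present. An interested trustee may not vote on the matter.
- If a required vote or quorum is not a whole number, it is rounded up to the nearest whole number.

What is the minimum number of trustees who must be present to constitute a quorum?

7

2/5 of 16 = 6.40, rounded up to 7.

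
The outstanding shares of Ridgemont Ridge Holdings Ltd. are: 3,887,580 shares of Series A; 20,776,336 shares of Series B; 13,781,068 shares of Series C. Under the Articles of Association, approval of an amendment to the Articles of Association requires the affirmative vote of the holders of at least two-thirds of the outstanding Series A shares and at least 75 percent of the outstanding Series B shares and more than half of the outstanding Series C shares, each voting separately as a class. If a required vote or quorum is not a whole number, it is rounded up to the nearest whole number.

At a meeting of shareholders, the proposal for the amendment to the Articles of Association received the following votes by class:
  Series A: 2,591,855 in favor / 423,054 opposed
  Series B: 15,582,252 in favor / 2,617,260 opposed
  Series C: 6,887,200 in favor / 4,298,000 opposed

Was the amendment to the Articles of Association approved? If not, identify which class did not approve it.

Not approved — the Series C shares did not give the required vote.

Series A: 2/3 of 3887580 = 2591720; 2,591,720 required, 2,591,855 in favor — approved.
Series B: 3/4 of 20776336 = 15582252; 15,582,252 required, 15,582,252 in favor — approved.
Series C: a majority of 13781068 is 6890535; 6,890,535 required, 6,887,200 in favor — not approved.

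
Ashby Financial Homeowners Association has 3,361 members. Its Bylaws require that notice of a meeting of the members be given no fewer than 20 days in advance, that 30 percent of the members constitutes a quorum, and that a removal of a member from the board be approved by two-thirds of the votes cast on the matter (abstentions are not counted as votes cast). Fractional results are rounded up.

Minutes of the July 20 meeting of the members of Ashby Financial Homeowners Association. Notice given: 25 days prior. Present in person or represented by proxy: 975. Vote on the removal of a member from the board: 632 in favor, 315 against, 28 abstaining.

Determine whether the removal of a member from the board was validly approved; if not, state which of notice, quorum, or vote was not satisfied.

Invalid — quorum requirement not satisfied.

Notice: 25 days given; 20 required. Satisfied.
Quorum: 30% of 3,361 = 1,008.30, rounded up to 1,009; 975 present. Not satisfied.
Vote: requires two-thirds of the votes cast (975 − 28 abstaining = 947); 2/3 of 947 = 631.33, rounded up to 632, so 632 needed; 632 in favor. Satisfied.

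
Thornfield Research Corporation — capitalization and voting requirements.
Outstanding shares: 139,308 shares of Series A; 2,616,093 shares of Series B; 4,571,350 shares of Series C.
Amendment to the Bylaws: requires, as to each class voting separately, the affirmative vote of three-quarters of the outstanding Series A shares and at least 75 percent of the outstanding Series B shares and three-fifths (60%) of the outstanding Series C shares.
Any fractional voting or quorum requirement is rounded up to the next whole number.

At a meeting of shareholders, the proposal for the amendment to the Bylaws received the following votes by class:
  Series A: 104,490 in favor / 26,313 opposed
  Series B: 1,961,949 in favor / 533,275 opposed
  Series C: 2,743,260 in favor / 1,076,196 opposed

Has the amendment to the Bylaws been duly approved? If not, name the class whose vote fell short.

Not approved — the Series B shares did not give the required vote.

Series A: 3/4 of 139308 = 104481; 104,481 required, 104,490 in favor — approved.
Series B: 3/4 of 2616093 = 1962069.75, rounded up to 1962070; 1,962,070 required, 1,961,949 in favor — not approved.
Series C: 3/5 of 4571350 = 2742810; 2,742,810 required, 2,743,260 in favor — approved.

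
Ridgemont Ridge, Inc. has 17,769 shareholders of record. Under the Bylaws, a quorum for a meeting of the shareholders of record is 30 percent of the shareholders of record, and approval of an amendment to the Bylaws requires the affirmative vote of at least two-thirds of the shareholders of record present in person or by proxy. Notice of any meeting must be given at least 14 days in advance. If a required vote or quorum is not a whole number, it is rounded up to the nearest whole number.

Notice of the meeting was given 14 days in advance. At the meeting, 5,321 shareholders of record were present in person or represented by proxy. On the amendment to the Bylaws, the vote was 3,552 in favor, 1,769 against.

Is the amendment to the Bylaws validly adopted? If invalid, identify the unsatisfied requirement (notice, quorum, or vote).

Notice: 14 days given; 14 required. Satisfied.
Quorum: 30% of 17,769 = 5,330.70, rounded up to 5,331; 5,321 present. Not satisfied.
Vote: requires two-thirds of those present (5,321); 2/3 of 5321 = 3547.33, rounded up to 3548, so 3,548 needed; 3,552 in favor. Satisfied.

Invalid — quorum requirement not satisfied.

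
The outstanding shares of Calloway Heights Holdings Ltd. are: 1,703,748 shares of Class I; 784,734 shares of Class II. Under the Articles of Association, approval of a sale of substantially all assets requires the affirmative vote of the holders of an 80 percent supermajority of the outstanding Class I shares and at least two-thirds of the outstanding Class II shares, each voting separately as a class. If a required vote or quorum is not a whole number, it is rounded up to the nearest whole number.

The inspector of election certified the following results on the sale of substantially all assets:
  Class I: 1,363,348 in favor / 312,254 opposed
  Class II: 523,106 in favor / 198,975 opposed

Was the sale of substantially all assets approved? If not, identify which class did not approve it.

Class I: 4/5 of 1703748 = 1362998.40, rounded up to 1362999; 1,362,999 required, 1,363,348 in favor — approved.
Class II: 2/3 of 784734 = 523156; 523,156 required, 523,106 in favor — not approved.

Not approved — the Class II shares did not give the required vote.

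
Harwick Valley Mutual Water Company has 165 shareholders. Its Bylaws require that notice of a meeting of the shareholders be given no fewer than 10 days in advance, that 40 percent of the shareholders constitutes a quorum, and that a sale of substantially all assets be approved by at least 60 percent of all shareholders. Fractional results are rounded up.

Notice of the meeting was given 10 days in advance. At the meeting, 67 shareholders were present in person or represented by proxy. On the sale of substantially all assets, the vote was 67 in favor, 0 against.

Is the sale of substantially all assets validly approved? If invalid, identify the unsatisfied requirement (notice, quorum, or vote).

Invalid — vote requirement not satisfied.

Notice: 10 days given; 10 required. Satisfied.
Quorum: 40% of 165 = 66; 67 present. Satisfied.
Vote: requires three-fifths of all shareholders (165); 3/5 of 165 = 99, so 99 needed; 67 in favor. Not satisfied.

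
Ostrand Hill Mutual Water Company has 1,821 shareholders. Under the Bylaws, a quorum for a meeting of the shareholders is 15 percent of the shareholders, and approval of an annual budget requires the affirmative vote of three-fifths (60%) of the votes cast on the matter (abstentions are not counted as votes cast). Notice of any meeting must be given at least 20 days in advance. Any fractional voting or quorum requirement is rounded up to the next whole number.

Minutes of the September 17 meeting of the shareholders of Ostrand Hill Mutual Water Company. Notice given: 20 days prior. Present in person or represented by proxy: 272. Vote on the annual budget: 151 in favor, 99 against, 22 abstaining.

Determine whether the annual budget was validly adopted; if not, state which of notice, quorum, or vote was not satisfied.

Notice: 20 days given; 20 required. Satisfied.
Quorum: 15% of 1,821 = 273.15, rounded up to 274; 272 present. Not satisfied.
Vote: requires three-fifths of the votes cast (272 − 22 abstaining = 250); 3/5 of 250 = 150, so 150 needed; 151 in favor. Satisfied.

Invalid — quorum requirement not satisfied.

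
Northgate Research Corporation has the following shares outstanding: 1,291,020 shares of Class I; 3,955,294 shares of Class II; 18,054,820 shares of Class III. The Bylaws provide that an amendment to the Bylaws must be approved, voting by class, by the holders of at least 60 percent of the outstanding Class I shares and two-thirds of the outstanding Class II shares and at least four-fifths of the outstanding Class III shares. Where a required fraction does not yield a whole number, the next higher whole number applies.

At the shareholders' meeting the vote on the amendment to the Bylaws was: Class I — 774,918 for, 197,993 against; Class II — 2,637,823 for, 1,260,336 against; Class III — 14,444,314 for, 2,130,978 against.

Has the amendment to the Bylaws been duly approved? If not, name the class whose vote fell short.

Class I: 3/5 of 1291020 = 774612; 774,612 required, 774,918 in favor — approved.
Class II: 2/3 of 3955294 = 2636862.67, rounded up to 2636863; 2,636,863 required, 2,637,823 in favor — approved.
Class III: 4/5 of 18054820 = 14443856; 14,443,856 required, 14,444,314 in favor — approved.

Approved — every class gave the required vote.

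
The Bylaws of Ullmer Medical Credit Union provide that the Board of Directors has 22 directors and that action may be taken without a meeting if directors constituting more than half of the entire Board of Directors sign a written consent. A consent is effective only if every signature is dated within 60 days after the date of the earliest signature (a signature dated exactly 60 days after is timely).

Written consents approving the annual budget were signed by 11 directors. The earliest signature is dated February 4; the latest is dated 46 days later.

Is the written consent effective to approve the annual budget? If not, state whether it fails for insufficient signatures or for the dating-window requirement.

Signatures required: more than half of 22 — a majority of 22 is 12, so 12 needed; 11 signed. Insufficient.
Dating window: the latest signature is 46 days after the earliest; the limit is 60 days. Within the window.

Not effective — insufficient signatures.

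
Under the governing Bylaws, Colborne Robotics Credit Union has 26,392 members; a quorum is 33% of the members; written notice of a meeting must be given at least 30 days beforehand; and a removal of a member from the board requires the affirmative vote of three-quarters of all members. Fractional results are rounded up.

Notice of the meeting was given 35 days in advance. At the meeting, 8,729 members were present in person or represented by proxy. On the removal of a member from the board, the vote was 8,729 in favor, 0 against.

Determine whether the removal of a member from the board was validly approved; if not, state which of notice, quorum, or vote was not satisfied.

Notice: 35 days given; 30 required. Satisfied.
Quorum: 33% of 26,392 = 8,709.36, rounded up to 8,710; 8,729 present. Satisfied.
Vote: requires three-fourths of all members (26,392); 3/4 of 26392 = 19794, so 19,794 needed; 8,729 in favor. Not satisfied.

Invalid — vote requirement not satisfied.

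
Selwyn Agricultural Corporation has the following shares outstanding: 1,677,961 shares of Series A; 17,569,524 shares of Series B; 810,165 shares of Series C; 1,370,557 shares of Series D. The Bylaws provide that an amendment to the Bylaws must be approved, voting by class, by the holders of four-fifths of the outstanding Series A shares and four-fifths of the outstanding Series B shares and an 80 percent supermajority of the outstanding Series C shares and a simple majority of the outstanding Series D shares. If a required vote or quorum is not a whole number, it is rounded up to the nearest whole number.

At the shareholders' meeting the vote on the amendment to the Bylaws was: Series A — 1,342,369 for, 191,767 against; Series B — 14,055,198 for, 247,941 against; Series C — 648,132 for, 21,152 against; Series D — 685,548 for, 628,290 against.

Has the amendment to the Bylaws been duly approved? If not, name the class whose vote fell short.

Series A: 4/5 of 1677961 = 1342368.80, rounded up to 1342369; 1,342,369 required, 1,342,369 in favor — approved.
Series B: 4/5 of 17569524 = 14055619.20, rounded up to 14055620; 14,055,620 required, 14,055,198 in favor — not approved.
Series C: 4/5 of 810165 = 648132; 648,132 required, 648,132 in favor — approved.
Series D: a majority of 1370557 is 685279; 685,279 required, 685,548 in favor — approved.

Not approved — the Series B shares did not give the required vote.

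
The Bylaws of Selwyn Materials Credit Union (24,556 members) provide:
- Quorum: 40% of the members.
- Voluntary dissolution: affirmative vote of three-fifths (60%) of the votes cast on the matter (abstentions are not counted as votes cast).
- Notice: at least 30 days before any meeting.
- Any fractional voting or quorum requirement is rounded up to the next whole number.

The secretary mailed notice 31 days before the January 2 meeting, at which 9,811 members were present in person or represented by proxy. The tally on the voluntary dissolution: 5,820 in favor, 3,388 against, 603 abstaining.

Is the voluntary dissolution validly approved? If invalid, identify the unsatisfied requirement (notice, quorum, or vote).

Notice: 31 days given; 30 required. Satisfied.
Quorum: 40% of 24,556 = 9,822.40, rounded up to 9,823; 9,811 present. Not satisfied.
Vote: requires three-fifths of the votes cast (9,811 − 603 abstaining = 9,208); 3/5 of 9208 = 5524.80, rounded up to 5525, so 5,525 needed; 5,820 in favor. Satisfied.

Invalid — quorum requirement not satisfied.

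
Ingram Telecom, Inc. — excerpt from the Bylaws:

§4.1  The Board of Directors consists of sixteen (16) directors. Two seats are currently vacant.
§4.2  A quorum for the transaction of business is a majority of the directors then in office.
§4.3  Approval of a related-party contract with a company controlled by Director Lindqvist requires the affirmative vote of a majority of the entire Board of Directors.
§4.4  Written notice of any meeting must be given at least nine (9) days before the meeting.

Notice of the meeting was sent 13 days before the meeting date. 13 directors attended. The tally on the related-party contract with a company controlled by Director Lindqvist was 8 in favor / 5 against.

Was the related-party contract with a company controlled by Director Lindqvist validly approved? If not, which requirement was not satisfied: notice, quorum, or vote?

Invalid — vote requirement not satisfied.

Notice: 13 days given; 9 required (13 ≥ 9). Satisfied.
Quorum: 13 present; quorum is 8. Satisfied.
Vote: the related-party contract with a company controlled by Director Lindqvist requires a majority of the entire Board of Directors (16). A majority of 16 is 9, so 9 affirmative votes are needed; 8 voted in favor. Not satisfied.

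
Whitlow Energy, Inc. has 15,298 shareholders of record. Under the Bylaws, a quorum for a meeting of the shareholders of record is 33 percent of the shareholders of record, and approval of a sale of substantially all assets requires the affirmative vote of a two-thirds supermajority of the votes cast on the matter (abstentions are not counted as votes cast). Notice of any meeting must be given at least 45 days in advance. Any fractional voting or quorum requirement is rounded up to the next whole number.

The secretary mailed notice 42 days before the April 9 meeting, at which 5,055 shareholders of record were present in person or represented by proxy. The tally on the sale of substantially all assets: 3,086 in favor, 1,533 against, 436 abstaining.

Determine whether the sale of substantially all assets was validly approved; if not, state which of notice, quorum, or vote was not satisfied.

Invalid — notice requirement not satisfied.

Notice: 42 days given; 45 required. Not satisfied.
Quorum: 33% of 15,298 = 5,048.34, rounded up to 5,049; 5,055 present. Satisfied.
Vote: requires two-thirds of the votes cast (5,055 − 436 abstaining = 4,619); 2/3 of 4619 = 3079.33, rounded up to 3080, so 3,080 needed; 3,086 in favor. Satisfied.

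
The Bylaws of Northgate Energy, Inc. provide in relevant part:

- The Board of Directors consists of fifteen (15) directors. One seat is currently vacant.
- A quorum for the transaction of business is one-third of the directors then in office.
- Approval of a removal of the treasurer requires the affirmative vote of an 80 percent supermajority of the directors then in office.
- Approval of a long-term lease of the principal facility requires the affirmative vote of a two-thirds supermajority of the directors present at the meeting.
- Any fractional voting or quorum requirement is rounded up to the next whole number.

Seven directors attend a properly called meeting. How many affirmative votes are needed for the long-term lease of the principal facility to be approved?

The long-term lease of the principal facility requires two-thirds of the directors present (7).
2/3 of 7 = 4.67, rounded up to 5.

5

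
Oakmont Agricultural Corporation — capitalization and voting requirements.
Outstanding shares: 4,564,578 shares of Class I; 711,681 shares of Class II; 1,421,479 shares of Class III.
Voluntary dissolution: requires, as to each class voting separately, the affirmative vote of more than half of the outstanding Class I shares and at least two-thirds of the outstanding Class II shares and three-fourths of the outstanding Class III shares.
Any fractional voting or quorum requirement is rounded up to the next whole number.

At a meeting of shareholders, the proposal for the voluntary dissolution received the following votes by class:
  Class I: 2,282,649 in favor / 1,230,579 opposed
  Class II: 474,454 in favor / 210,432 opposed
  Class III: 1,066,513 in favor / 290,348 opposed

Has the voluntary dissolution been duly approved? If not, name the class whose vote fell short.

Approved — every class gave the required vote.

Class I: a majority of 4564578 is 2282290; 2,282,290 required, 2,282,649 in favor — approved.
Class II: 2/3 of 711681 = 474454; 474,454 required, 474,454 in favor — approved.
Class III: 3/4 of 1421479 = 1066109.25, rounded up to 1066110; 1,066,110 required, 1,066,513 in favor — approved.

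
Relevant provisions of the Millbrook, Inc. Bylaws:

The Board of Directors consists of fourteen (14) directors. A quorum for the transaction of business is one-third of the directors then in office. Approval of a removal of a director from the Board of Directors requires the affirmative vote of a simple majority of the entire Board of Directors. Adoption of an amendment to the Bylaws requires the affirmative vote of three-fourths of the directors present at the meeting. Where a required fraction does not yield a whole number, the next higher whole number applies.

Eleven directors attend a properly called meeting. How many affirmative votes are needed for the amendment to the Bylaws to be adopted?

The amendment to the Bylaws requires three-fourths of the directors present (11).
3/4 of 11 = 8.25, rounded up to 9.

9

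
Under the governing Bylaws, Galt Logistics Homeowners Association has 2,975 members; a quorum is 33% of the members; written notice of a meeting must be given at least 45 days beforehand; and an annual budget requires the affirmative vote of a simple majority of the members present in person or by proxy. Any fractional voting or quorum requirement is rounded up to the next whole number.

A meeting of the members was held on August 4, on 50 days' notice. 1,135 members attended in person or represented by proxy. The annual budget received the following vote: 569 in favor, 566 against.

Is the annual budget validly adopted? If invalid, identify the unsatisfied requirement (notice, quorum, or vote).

Valid — all requirements satisfied.

Notice: 50 days given; 45 required. Satisfied.
Quorum: 33% of 2,975 = 981.75, rounded up to 982; 1,135 present. Satisfied.
Vote: requires a majority of those present (1,135); a majority of 1135 is 568, so 568 needed; 569 in favor. Satisfied.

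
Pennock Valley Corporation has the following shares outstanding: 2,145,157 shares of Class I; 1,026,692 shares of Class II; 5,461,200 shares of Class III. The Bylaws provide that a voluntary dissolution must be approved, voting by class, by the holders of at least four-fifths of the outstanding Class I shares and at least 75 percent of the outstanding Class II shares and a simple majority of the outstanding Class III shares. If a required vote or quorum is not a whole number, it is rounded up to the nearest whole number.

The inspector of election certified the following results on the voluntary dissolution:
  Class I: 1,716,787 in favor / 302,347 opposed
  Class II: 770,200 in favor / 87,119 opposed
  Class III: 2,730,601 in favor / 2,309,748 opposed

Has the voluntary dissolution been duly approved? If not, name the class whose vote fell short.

Class I: 4/5 of 2145157 = 1716125.60, rounded up to 1716126; 1,716,126 required, 1,716,787 in favor — approved.
Class II: 3/4 of 1026692 = 770019; 770,019 required, 770,200 in favor — approved.
Class III: a majority of 5461200 is 2730601; 2,730,601 required, 2,730,601 in favor — approved.

Approved — every class gave the required vote.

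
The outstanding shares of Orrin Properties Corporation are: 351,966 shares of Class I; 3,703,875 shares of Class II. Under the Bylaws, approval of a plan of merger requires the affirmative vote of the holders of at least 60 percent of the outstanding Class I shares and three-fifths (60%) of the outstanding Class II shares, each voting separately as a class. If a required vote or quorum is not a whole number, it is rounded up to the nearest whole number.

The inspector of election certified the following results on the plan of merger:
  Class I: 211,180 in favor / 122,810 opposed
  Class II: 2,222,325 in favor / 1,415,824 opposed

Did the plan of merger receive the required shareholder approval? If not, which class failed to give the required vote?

Class I: 3/5 of 351966 = 211179.60, rounded up to 211180; 211,180 required, 211,180 in favor — approved.
Class II: 3/5 of 3703875 = 2222325; 2,222,325 required, 2,222,325 in favor — approved.

Approved — every class gave the required vote.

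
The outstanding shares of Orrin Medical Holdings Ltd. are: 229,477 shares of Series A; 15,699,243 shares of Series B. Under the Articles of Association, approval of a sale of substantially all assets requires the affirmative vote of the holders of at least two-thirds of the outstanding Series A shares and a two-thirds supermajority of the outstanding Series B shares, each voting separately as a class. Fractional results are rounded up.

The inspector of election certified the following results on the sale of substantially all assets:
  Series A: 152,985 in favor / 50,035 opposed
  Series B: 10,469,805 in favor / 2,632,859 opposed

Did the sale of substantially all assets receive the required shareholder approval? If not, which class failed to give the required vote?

Approved — every class gave the required vote.

Series A: 2/3 of 229477 = 152984.67, rounded up to 152985; 152,985 required, 152,985 in favor — approved.
Series B: 2/3 of 15699243 = 10466162; 10,466,162 required, 10,469,805 in favor — approved.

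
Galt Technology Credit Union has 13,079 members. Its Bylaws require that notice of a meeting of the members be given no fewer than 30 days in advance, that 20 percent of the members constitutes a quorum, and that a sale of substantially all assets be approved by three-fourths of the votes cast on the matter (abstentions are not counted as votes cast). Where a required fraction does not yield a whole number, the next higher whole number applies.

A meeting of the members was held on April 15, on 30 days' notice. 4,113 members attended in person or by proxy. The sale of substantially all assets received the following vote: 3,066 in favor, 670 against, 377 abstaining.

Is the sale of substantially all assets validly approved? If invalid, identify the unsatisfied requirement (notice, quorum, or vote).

Notice: 30 days given; 30 required. Satisfied.
Quorum: 20% of 13,079 = 2,615.80, rounded up to 2,616; 4,113 present. Satisfied.
Vote: requires three-fourths of the votes cast (4,113 − 377 abstaining = 3,736); 3/4 of 3736 = 2802, so 2,802 needed; 3,066 in favor. Satisfied.

Valid — all requirements satisfied.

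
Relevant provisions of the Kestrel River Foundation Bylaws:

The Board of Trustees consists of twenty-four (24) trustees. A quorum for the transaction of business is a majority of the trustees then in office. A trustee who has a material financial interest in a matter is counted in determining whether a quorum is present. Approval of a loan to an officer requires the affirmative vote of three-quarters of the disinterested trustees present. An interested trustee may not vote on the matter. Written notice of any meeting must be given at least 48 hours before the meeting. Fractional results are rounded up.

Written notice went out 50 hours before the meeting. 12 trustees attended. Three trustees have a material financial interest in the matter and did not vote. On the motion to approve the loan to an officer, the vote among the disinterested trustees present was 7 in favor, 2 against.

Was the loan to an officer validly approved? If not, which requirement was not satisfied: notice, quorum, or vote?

Notice: 50 hours given; 48 required (50 ≥ 48). Satisfied.
Quorum: 12 present (interested trustees count toward quorum); quorum is 13. Not satisfied.
Vote: the loan to an officer requires three-fourths of the disinterested trustees present (12 − 3 = 9). 3/4 of 9 = 6.75, rounded up to 7, so 7 affirmative votes are needed; 7 voted in favor. Satisfied. (Moot — without a quorum no business can be validly transacted.)

Invalid — quorum requirement not satisfied.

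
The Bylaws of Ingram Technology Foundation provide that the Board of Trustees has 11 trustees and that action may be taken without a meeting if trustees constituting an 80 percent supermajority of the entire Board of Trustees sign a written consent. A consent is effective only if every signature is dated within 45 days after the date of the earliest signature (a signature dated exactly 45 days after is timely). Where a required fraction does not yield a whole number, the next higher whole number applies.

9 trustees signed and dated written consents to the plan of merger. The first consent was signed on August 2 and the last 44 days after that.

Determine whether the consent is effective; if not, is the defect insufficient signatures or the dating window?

Effective — both the signature and dating-window requirements are satisfied.

Signatures required: an 80 percent supermajority of 11 — 4/5 of 11 = 8.80, rounded up to 9, so 9 needed; 9 signed. Sufficient.
Dating window: the latest signature is 44 days after the earliest; the limit is 45 days. Within the window.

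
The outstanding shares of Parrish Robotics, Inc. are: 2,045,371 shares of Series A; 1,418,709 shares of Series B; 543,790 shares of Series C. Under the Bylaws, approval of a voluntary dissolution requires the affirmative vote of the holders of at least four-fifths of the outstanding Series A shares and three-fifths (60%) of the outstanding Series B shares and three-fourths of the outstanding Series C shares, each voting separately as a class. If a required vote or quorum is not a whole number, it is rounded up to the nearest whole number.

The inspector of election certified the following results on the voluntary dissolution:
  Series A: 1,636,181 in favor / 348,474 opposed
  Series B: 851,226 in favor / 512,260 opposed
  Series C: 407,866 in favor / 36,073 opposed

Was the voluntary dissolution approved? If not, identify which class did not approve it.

Not approved — the Series A shares did not give the required vote.

Series A: 4/5 of 2045371 = 1636296.80, rounded up to 1636297; 1,636,297 required, 1,636,181 in favor — not approved.
Series B: 3/5 of 1418709 = 851225.40, rounded up to 851226; 851,226 required, 851,226 in favor — approved.
Series C: 3/4 of 543790 = 407842.50, rounded up to 407843; 407,843 required, 407,866 in favor — approved.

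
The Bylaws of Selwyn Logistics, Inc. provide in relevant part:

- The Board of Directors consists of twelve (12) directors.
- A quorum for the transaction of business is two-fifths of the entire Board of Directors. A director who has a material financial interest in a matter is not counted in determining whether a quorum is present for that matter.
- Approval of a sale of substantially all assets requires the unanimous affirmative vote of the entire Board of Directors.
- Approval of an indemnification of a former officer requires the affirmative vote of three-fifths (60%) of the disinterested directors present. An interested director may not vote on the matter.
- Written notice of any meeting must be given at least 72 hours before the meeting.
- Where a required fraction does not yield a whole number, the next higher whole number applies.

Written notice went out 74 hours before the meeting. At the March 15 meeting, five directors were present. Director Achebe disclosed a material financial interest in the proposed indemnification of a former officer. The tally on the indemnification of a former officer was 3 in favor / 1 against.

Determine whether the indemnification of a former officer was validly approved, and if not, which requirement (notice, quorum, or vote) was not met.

Invalid — quorum requirement not satisfied.

Notice: 74 hours given; 72 required (74 ≥ 72). Satisfied.
Quorum: 5 present, but the 1 interested director does not count, leaving 4. Quorum is 5. Not satisfied.
Vote: the indemnification of a former officer requires three-fifths of the disinterested directors present (5 − 1 = 4). 3/5 of 4 = 2.40, rounded up to 3, so 3 affirmative votes are needed; 3 voted in favor. Satisfied. (Moot — without a quorum no business can be validly transacted.)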